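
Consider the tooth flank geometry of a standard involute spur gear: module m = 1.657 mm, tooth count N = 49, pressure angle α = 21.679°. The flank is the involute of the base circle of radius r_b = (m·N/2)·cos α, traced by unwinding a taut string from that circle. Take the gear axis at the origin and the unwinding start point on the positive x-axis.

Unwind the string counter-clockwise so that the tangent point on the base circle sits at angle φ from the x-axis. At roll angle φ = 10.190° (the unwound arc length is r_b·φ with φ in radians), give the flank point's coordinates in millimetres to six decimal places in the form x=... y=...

pitch radius r_p = m·N/2 = 1.657·49/2 = 40.596500
base radius r_b = r_p·cos α = 40.596500·cos 21.679° = 37.725030
roll angle φ = 10.190° = 0.17784905 rad
x = r_b·(cos φ + φ·sin φ) = 37.725030·(0.98422650 + 0.17784905·0.17691296) = 38.316947
y = r_b·(sin φ − φ·cos φ) = 37.725030·(0.17691296 − 0.17784905·0.98422650) = 0.070516

x=38.316947 y=0.070516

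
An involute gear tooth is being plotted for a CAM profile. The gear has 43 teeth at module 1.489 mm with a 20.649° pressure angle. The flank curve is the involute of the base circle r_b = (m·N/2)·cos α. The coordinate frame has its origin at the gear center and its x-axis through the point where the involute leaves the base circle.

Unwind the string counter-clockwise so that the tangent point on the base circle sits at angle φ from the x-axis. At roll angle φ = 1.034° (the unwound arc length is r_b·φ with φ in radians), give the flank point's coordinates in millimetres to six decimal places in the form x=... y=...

x=29.961776 y=0.000059

pitch radius r_p = m·N/2 = 1.489·43/2 = 32.013500
base radius r_b = r_p·cos α = 32.013500·cos 20.649° = 29.956898
roll angle φ = 1.034° = 0.01804670 rad
x = r_b·(cos φ + φ·sin φ) = 29.956898·(0.99983716 + 0.01804670·0.01804572) = 29.961776
y = r_b·(sin φ − φ·cos φ) = 29.956898·(0.01804572 − 0.01804670·0.99983716) = 0.000059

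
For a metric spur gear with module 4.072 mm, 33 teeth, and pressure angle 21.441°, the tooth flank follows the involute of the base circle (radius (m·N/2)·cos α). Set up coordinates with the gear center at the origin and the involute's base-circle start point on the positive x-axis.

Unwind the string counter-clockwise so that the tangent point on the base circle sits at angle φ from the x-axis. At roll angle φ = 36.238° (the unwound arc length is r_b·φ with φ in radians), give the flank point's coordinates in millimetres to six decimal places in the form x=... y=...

x=73.823156 y=5.066124

pitch radius r_p = m·N/2 = 4.072·33/2 = 67.188000
base radius r_b = r_p·cos α = 67.188000·cos 21.441° = 62.538219
roll angle φ = 36.238° = 0.63247241 rad
x = r_b·(cos φ + φ·sin φ) = 62.538219·(0.80656843 + 0.63247241·0.59114073) = 73.823156
y = r_b·(sin φ − φ·cos φ) = 62.538219·(0.59114073 − 0.63247241·0.80656843) = 5.066124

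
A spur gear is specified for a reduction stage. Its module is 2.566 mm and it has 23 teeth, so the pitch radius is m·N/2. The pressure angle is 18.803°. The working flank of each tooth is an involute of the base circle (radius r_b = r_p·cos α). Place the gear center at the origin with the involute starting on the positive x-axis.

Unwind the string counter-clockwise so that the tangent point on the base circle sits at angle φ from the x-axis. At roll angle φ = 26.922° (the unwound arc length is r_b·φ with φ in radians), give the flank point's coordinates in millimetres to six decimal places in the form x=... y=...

pitch radius r_p = m·N/2 = 2.566·23/2 = 29.509000
base radius r_b = r_p·cos α = 29.509000·cos 18.803° = 27.934175
roll angle φ = 26.922° = 0.46987754 rad
x = r_b·(cos φ + φ·sin φ) = 27.934175·(0.89162374 + 0.46987754·0.45277710) = 30.849764
y = r_b·(sin φ − φ·cos φ) = 27.934175·(0.45277710 − 0.46987754·0.89162374) = 0.944821

x=30.849764 y=0.944821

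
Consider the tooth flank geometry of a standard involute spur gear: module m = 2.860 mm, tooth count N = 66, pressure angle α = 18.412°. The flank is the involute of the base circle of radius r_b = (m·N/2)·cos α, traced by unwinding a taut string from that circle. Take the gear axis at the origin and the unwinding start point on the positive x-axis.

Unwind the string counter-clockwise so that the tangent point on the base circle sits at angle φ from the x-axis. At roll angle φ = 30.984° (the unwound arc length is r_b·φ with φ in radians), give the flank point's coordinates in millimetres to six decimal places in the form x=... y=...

pitch radius r_p = m·N/2 = 2.860·66/2 = 94.380000
base radius r_b = r_p·cos α = 94.380000·cos 18.412° = 89.548677
roll angle φ = 30.984° = 0.54077282 rad
x = r_b·(cos φ + φ·sin φ) = 89.548677·(0.85731109 + 0.54077282·0.51479869) = 101.700453
y = r_b·(sin φ − φ·cos φ) = 89.548677·(0.51479869 − 0.54077282·0.85731109) = 4.583832

x=101.700453 y=4.583832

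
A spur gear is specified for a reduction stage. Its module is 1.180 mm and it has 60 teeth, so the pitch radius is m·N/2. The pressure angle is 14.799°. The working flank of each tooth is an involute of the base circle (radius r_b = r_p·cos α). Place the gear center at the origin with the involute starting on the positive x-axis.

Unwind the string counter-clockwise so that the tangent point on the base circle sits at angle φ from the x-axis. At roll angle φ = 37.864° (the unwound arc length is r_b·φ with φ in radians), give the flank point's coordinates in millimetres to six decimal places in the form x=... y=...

x=40.902917 y=3.151056

pitch radius r_p = m·N/2 = 1.180·60/2 = 35.400000
base radius r_b = r_p·cos α = 35.400000·cos 14.799° = 34.225706
roll angle φ = 37.864° = 0.66085147 rad
x = r_b·(cos φ + φ·sin φ) = 34.225706·(0.78946990 + 0.66085147·0.61378928) = 40.902917
y = r_b·(sin φ − φ·cos φ) = 34.225706·(0.61378928 − 0.66085147·0.78946990) = 3.151056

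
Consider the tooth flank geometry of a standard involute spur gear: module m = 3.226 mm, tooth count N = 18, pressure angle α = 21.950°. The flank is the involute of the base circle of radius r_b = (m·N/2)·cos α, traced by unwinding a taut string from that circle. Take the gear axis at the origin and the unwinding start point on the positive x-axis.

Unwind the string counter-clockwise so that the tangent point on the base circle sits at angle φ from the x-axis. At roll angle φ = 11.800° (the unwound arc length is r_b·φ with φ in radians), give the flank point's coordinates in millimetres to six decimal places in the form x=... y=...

pitch radius r_p = m·N/2 = 3.226·18/2 = 29.034000
base radius r_b = r_p·cos α = 29.034000·cos 21.950° = 26.929337
roll angle φ = 11.800° = 0.20594885 rad
x = r_b·(cos φ + φ·sin φ) = 26.929337·(0.97886739 + 0.20594885·0.20449605) = 27.494399
y = r_b·(sin φ − φ·cos φ) = 26.929337·(0.20449605 − 0.20594885·0.97886739) = 0.078080

x=27.494399 y=0.078080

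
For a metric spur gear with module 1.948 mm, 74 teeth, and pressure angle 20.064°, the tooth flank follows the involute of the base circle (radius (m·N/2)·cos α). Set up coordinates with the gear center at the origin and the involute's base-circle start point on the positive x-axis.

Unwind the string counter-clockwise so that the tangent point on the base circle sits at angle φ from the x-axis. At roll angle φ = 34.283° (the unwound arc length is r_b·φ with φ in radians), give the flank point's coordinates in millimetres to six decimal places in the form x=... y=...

pitch radius r_p = m·N/2 = 1.948·74/2 = 72.076000
base radius r_b = r_p·cos α = 72.076000·cos 20.064° = 67.701707
roll angle φ = 34.283° = 0.59835123 rad
x = r_b·(cos φ + φ·sin φ) = 67.701707·(0.82626546 + 0.59835123·0.56328092) = 78.757754
y = r_b·(sin φ − φ·cos φ) = 67.701707·(0.56328092 − 0.59835123·0.82626546) = 4.663562

x=78.757754 y=4.663562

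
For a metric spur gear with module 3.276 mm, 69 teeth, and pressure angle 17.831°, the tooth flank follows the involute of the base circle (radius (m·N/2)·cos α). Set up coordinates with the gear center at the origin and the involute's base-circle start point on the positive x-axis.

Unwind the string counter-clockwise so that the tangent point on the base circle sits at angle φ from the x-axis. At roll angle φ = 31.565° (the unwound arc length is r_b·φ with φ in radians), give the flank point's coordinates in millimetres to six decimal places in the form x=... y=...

x=122.702222 y=5.816650

pitch radius r_p = m·N/2 = 3.276·69/2 = 113.022000
base radius r_b = r_p·cos α = 113.022000·cos 17.831° = 107.592859
roll angle φ = 31.565° = 0.55091318 rad
x = r_b·(cos φ + φ·sin φ) = 107.592859·(0.85204686 + 0.55091318·0.52346552) = 122.702222
y = r_b·(sin φ − φ·cos φ) = 107.592859·(0.52346552 − 0.55091318·0.85204686) = 5.816650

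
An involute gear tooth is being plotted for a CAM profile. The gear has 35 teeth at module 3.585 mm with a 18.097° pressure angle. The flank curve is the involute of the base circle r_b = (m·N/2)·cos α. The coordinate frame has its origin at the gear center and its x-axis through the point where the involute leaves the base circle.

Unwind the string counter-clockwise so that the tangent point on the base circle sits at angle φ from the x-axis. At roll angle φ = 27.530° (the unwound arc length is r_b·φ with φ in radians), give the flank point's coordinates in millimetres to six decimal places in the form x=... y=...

pitch radius r_p = m·N/2 = 3.585·35/2 = 62.737500
base radius r_b = r_p·cos α = 62.737500·cos 18.097° = 59.634001
roll angle φ = 27.530° = 0.48048914 rad
x = r_b·(cos φ + φ·sin φ) = 59.634001·(0.88676894 + 0.48048914·0.46221299) = 66.125595
y = r_b·(sin φ − φ·cos φ) = 59.634001·(0.46221299 − 0.48048914·0.88676894) = 2.154585

x=66.125595 y=2.154585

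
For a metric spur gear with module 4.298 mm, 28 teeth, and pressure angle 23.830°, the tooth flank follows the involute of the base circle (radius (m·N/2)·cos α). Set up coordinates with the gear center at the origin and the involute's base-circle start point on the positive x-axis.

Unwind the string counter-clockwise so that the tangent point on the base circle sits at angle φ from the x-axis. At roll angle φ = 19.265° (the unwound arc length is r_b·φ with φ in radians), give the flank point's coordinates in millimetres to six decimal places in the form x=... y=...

pitch radius r_p = m·N/2 = 4.298·28/2 = 60.172000
base radius r_b = r_p·cos α = 60.172000·cos 23.830° = 55.042231
roll angle φ = 19.265° = 0.33623768 rad
x = r_b·(cos φ + φ·sin φ) = 55.042231·(0.94400268 + 0.33623768·0.32993780) = 58.066262
y = r_b·(sin φ − φ·cos φ) = 55.042231·(0.32993780 − 0.33623768·0.94400268) = 0.689598

x=58.066262 y=0.689598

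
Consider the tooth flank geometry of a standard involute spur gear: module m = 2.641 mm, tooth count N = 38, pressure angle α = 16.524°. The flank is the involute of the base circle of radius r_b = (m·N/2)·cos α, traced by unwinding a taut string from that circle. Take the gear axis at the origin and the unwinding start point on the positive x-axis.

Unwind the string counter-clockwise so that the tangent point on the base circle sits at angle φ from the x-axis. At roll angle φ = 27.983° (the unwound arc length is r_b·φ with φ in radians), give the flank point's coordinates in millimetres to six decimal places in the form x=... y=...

pitch radius r_p = m·N/2 = 2.641·38/2 = 50.179000
base radius r_b = r_p·cos α = 50.179000·cos 16.524° = 48.106642
roll angle φ = 27.983° = 0.48839548 rad
x = r_b·(cos φ + φ·sin φ) = 48.106642·(0.88308685 + 0.48839548·0.46920957) = 53.506452
y = r_b·(sin φ − φ·cos φ) = 48.106642·(0.46920957 − 0.48839548·0.88308685) = 1.823912

x=53.506452 y=1.823912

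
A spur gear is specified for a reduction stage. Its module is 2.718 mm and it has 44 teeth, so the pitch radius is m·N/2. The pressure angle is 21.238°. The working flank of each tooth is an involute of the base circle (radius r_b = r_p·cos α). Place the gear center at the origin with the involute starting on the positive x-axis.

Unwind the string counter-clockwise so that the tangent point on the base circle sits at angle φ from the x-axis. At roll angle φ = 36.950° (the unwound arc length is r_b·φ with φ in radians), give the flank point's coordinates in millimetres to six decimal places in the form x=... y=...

pitch radius r_p = m·N/2 = 2.718·44/2 = 59.796000
base radius r_b = r_p·cos α = 59.796000·cos 21.238° = 55.734880
roll angle φ = 36.950° = 0.64489916 rad
x = r_b·(cos φ + φ·sin φ) = 55.734880·(0.79916039 + 0.64489916·0.60111785) = 66.147315
y = r_b·(sin φ − φ·cos φ) = 55.734880·(0.60111785 − 0.64489916·0.79916039) = 4.778708

x=66.147315 y=4.778708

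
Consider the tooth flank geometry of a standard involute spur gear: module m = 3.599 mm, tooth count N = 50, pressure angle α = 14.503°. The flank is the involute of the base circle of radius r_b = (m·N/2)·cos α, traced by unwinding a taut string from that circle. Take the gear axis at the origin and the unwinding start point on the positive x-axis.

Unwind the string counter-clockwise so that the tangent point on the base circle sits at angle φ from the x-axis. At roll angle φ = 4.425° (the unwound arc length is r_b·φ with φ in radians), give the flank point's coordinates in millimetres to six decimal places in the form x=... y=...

x=87.367299 y=0.013367

pitch radius r_p = m·N/2 = 3.599·50/2 = 89.975000
base radius r_b = r_p·cos α = 89.975000·cos 14.503° = 87.107904
roll angle φ = 4.425° = 0.07723082 rad
x = r_b·(cos φ + φ·sin φ) = 87.107904·(0.99701918 + 0.07723082·0.07715407) = 87.367299
y = r_b·(sin φ − φ·cos φ) = 87.107904·(0.07715407 − 0.07723082·0.99701918) = 0.013367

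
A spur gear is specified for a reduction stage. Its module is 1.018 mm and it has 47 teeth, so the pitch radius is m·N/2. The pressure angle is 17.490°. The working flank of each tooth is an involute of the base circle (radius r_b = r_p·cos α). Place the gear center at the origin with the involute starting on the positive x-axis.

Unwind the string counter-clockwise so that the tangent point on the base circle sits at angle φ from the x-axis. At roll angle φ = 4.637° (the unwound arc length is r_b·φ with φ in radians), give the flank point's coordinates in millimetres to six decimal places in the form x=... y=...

pitch radius r_p = m·N/2 = 1.018·47/2 = 23.923000
base radius r_b = r_p·cos α = 23.923000·cos 17.490° = 22.817026
roll angle φ = 4.637° = 0.08093092 rad
x = r_b·(cos φ + φ·sin φ) = 22.817026·(0.99672688 + 0.08093092·0.08084260) = 22.891627
y = r_b·(sin φ − φ·cos φ) = 22.817026·(0.08084260 − 0.08093092·0.99672688) = 0.004029

x=22.891627 y=0.004029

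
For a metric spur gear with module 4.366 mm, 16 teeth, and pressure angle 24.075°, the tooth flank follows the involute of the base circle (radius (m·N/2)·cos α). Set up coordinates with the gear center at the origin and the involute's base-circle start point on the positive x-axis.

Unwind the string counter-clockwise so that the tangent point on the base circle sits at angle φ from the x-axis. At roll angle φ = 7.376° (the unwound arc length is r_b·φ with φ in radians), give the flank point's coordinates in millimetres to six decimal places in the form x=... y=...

pitch radius r_p = m·N/2 = 4.366·16/2 = 34.928000
base radius r_b = r_p·cos α = 34.928000·cos 24.075° = 31.889692
roll angle φ = 7.376° = 0.12873549 rad
x = r_b·(cos φ + φ·sin φ) = 31.889692·(0.99172503 + 0.12873549·0.12838020) = 32.152849
y = r_b·(sin φ − φ·cos φ) = 31.889692·(0.12838020 − 0.12873549·0.99172503) = 0.022641

x=32.152849 y=0.022641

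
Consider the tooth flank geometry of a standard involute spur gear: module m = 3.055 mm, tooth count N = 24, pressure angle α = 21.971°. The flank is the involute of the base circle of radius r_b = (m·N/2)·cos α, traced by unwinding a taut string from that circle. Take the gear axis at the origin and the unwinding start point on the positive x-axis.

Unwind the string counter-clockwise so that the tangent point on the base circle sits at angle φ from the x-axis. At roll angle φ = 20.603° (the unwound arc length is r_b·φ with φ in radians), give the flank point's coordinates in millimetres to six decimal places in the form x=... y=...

pitch radius r_p = m·N/2 = 3.055·24/2 = 36.660000
base radius r_b = r_p·cos α = 36.660000·cos 21.971° = 33.997507
roll angle φ = 20.603° = 0.35959019 rad
x = r_b·(cos φ + φ·sin φ) = 33.997507·(0.93604111 + 0.35959019·0.35189066) = 36.124987
y = r_b·(sin φ − φ·cos φ) = 33.997507·(0.35189066 − 0.35959019·0.93604111) = 0.520144

x=36.124987 y=0.520144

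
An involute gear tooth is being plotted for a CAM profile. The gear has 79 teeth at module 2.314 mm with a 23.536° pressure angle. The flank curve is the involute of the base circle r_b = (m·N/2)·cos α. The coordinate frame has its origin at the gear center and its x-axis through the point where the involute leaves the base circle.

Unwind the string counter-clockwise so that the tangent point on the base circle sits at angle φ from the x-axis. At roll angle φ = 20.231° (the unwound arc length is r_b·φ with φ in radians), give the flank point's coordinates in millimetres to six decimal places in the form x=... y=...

pitch radius r_p = m·N/2 = 2.314·79/2 = 91.403000
base radius r_b = r_p·cos α = 91.403000·cos 23.536° = 83.799125
roll angle φ = 20.231° = 0.35309756 rad
x = r_b·(cos φ + φ·sin φ) = 83.799125·(0.93830606 + 0.35309756·0.34580592) = 88.861371
y = r_b·(sin φ − φ·cos φ) = 83.799125·(0.34580592 − 0.35309756·0.93830606) = 1.214445

x=88.861371 y=1.214445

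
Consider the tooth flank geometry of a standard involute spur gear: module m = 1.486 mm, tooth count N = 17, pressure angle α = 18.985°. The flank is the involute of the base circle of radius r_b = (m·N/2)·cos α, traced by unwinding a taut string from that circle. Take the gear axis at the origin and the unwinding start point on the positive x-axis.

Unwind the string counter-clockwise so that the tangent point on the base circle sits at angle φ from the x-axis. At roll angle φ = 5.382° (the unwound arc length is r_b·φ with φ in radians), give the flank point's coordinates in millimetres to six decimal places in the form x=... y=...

pitch radius r_p = m·N/2 = 1.486·17/2 = 12.631000
base radius r_b = r_p·cos α = 12.631000·cos 18.985° = 11.943921
roll angle φ = 5.382° = 0.09393362 rad
x = r_b·(cos φ + φ·sin φ) = 11.943921·(0.99559148 + 0.09393362·0.09379554) = 11.996499
y = r_b·(sin φ − φ·cos φ) = 11.943921·(0.09379554 − 0.09393362·0.99559148) = 0.003297

x=11.996499 y=0.003297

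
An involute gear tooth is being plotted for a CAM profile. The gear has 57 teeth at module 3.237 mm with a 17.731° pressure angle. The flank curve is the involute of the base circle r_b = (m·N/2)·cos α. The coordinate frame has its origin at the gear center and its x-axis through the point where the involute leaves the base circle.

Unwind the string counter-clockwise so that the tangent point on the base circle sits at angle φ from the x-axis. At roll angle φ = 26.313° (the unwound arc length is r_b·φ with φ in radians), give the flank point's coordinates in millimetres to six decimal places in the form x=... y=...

x=96.655735 y=2.777702

pitch radius r_p = m·N/2 = 3.237·57/2 = 92.254500
base radius r_b = r_p·cos α = 92.254500·cos 17.731° = 87.872120
roll angle φ = 26.313° = 0.45924849 rad
x = r_b·(cos φ + φ·sin φ) = 87.872120·(0.89638588 + 0.45924849·0.44327459) = 96.655735
y = r_b·(sin φ − φ·cos φ) = 87.872120·(0.44327459 − 0.45924849·0.89638588) = 2.777702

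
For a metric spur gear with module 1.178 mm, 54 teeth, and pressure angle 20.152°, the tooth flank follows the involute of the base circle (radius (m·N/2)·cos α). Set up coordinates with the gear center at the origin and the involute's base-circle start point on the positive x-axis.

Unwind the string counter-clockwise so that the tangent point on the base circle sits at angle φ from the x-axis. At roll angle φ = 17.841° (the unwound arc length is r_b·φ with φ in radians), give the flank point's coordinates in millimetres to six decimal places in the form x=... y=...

x=31.271560 y=0.297595

pitch radius r_p = m·N/2 = 1.178·54/2 = 31.806000
base radius r_b = r_p·cos α = 31.806000·cos 20.152° = 29.858899
roll angle φ = 17.841° = 0.31138419 rad
x = r_b·(cos φ + φ·sin φ) = 29.858899·(0.95191040 + 0.31138419·0.30637656) = 31.271560
y = r_b·(sin φ − φ·cos φ) = 29.858899·(0.30637656 − 0.31138419·0.95191040) = 0.297595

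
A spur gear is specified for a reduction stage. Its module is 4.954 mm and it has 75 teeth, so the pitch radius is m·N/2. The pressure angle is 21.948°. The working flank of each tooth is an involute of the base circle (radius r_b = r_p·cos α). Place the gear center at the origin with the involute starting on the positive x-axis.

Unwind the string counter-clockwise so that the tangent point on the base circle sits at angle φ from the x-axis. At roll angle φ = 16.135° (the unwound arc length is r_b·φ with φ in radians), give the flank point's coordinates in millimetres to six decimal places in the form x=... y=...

pitch radius r_p = m·N/2 = 4.954·75/2 = 185.775000
base radius r_b = r_p·cos α = 185.775000·cos 21.948° = 172.310670
roll angle φ = 16.135° = 0.28160887 rad
x = r_b·(cos φ + φ·sin φ) = 172.310670·(0.96060957 + 0.28160887·0.27790151) = 179.008231
y = r_b·(sin φ − φ·cos φ) = 172.310670·(0.27790151 − 0.28160887·0.96060957) = 1.272571

x=179.008231 y=1.272571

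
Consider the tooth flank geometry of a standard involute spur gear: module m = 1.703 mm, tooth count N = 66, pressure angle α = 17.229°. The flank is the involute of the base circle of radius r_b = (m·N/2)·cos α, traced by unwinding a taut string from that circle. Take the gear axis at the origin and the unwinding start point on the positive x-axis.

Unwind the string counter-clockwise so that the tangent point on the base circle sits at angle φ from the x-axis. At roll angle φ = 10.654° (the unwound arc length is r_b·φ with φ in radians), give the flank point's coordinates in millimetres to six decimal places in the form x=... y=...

x=54.597248 y=0.114640

pitch radius r_p = m·N/2 = 1.703·66/2 = 56.199000
base radius r_b = r_p·cos α = 56.199000·cos 17.229° = 53.677270
roll angle φ = 10.654° = 0.18594738 rad
x = r_b·(cos φ + φ·sin φ) = 53.677270·(0.98276154 + 0.18594738·0.18487766) = 54.597248
y = r_b·(sin φ − φ·cos φ) = 53.677270·(0.18487766 − 0.18594738·0.98276154) = 0.114640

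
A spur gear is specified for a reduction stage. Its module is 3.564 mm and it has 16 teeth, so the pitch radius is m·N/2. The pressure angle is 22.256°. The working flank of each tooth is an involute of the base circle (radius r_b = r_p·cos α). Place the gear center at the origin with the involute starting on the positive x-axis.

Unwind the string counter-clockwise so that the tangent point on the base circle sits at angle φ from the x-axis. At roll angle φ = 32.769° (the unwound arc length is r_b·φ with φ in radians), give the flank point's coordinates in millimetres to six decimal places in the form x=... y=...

x=30.357064 y=1.592326

pitch radius r_p = m·N/2 = 3.564·16/2 = 28.512000
base radius r_b = r_p·cos α = 28.512000·cos 22.256° = 26.387880
roll angle φ = 32.769° = 0.57192694 rad
x = r_b·(cos φ + φ·sin φ) = 26.387880·(0.84085957 + 0.57192694·0.54125334) = 30.357064
y = r_b·(sin φ − φ·cos φ) = 26.387880·(0.54125334 − 0.57192694·0.84085957) = 1.592326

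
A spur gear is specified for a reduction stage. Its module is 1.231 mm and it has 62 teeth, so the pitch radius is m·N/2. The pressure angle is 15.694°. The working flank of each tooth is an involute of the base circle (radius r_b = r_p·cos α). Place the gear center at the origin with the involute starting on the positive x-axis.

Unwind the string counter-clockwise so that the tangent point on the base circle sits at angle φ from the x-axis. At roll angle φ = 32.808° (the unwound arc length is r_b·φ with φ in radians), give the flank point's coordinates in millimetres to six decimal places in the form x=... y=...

pitch radius r_p = m·N/2 = 1.231·62/2 = 38.161000
base radius r_b = r_p·cos α = 38.161000·cos 15.694° = 36.738361
roll angle φ = 32.808° = 0.57260762 rad
x = r_b·(cos φ + φ·sin φ) = 36.738361·(0.84049096 + 0.57260762·0.54182557) = 42.276463
y = r_b·(sin φ − φ·cos φ) = 36.738361·(0.54182557 − 0.57260762·0.84049096) = 2.224656

x=42.276463 y=2.224656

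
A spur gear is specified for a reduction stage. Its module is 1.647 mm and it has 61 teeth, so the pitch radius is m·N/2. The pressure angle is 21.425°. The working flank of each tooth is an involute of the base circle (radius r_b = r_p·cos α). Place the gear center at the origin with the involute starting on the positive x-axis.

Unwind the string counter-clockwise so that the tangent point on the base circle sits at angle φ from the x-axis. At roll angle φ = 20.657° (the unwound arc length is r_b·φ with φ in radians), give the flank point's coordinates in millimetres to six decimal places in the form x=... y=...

pitch radius r_p = m·N/2 = 1.647·61/2 = 50.233500
base radius r_b = r_p·cos α = 50.233500·cos 21.425° = 46.762190
roll angle φ = 20.657° = 0.36053266 rad
x = r_b·(cos φ + φ·sin φ) = 46.762190·(0.93570905 + 0.36053266·0.35277270) = 49.703304
y = r_b·(sin φ − φ·cos φ) = 46.762190·(0.35277270 − 0.36053266·0.93570905) = 0.721027

x=49.703304 y=0.721027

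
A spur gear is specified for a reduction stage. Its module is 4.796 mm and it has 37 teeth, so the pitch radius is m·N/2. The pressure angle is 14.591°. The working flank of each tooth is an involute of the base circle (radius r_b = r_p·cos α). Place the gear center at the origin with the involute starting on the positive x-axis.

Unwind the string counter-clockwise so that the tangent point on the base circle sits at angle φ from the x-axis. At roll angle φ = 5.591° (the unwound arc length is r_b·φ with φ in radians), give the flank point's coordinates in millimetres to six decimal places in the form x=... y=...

pitch radius r_p = m·N/2 = 4.796·37/2 = 88.726000
base radius r_b = r_p·cos α = 88.726000·cos 14.591° = 85.864476
roll angle φ = 5.591° = 0.09758136 rad
x = r_b·(cos φ + φ·sin φ) = 85.864476·(0.99524272 + 0.09758136·0.09742657) = 86.272309
y = r_b·(sin φ − φ·cos φ) = 85.864476·(0.09742657 − 0.09758136·0.99524272) = 0.026569

x=86.272309 y=0.026569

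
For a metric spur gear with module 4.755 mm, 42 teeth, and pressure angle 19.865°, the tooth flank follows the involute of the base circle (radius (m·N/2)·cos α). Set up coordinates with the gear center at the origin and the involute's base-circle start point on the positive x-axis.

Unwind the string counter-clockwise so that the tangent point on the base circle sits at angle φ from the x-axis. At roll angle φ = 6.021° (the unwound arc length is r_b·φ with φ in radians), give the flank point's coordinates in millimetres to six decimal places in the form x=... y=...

pitch radius r_p = m·N/2 = 4.755·42/2 = 99.855000
base radius r_b = r_p·cos α = 99.855000·cos 19.865° = 93.913216
roll angle φ = 6.021° = 0.10508627 rad
x = r_b·(cos φ + φ·sin φ) = 93.913216·(0.99448352 + 0.10508627·0.10489297) = 94.430333
y = r_b·(sin φ − φ·cos φ) = 93.913216·(0.10489297 − 0.10508627·0.99448352) = 0.036288

x=94.430333 y=0.036288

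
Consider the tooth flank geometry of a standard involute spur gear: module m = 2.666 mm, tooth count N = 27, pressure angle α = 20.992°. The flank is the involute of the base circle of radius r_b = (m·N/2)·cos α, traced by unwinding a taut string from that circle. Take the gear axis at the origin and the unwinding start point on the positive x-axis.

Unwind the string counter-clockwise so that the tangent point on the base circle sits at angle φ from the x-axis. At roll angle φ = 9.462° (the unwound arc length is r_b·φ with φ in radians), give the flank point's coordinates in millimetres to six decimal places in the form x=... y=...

pitch radius r_p = m·N/2 = 2.666·27/2 = 35.991000
base radius r_b = r_p·cos α = 35.991000·cos 20.992° = 33.602294
roll angle φ = 9.462° = 0.16514305 rad
x = r_b·(cos φ + φ·sin φ) = 33.602294·(0.98639485 + 0.16514305·0.16439344) = 34.057379
y = r_b·(sin φ − φ·cos φ) = 33.602294·(0.16439344 − 0.16514305·0.98639485) = 0.050309

x=34.057379 y=0.050309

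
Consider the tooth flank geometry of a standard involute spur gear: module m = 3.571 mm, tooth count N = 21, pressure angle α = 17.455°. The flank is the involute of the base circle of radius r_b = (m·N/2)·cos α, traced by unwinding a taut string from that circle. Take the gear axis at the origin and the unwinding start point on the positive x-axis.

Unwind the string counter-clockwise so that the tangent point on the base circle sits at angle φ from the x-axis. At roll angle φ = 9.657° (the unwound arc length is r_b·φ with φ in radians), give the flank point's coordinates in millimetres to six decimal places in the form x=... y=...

pitch radius r_p = m·N/2 = 3.571·21/2 = 37.495500
base radius r_b = r_p·cos α = 37.495500·cos 17.455° = 35.768938
roll angle φ = 9.657° = 0.16854645 rad
x = r_b·(cos φ + φ·sin φ) = 35.768938·(0.98582964 + 0.16854645·0.16774957) = 36.273396
y = r_b·(sin φ − φ·cos φ) = 35.768938·(0.16774957 − 0.16854645·0.98582964) = 0.056926

x=36.273396 y=0.056926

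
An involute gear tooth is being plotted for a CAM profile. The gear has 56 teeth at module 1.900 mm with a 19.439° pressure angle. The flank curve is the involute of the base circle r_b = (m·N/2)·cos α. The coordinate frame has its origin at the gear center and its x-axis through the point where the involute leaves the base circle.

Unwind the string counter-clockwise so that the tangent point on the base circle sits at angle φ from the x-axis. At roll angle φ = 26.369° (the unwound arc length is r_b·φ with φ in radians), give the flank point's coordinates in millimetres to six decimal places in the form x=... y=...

pitch radius r_p = m·N/2 = 1.900·56/2 = 53.200000
base radius r_b = r_p·cos α = 53.200000·cos 19.439° = 50.167406
roll angle φ = 26.369° = 0.46022587 rad
x = r_b·(cos φ + φ·sin φ) = 50.167406·(0.89595220 + 0.46022587·0.44415049) = 55.202294
y = r_b·(sin φ − φ·cos φ) = 50.167406·(0.44415049 − 0.46022587·0.89595220) = 1.595831

x=55.202294 y=1.595831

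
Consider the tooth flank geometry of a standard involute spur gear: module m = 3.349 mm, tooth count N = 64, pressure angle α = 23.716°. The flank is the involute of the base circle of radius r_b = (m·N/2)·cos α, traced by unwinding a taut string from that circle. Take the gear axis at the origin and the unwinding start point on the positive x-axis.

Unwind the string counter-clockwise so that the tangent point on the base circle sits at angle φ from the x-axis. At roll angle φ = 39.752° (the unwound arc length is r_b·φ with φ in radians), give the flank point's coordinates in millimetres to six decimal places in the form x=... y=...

pitch radius r_p = m·N/2 = 3.349·64/2 = 107.168000
base radius r_b = r_p·cos α = 107.168000·cos 23.716° = 98.117696
roll angle φ = 39.752° = 0.69380328 rad
x = r_b·(cos φ + φ·sin φ) = 98.117696·(0.76881951 + 0.69380328·0.63946584) = 118.966039
y = r_b·(sin φ − φ·cos φ) = 98.117696·(0.63946584 − 0.69380328·0.76881951) = 10.406003

x=118.966039 y=10.406003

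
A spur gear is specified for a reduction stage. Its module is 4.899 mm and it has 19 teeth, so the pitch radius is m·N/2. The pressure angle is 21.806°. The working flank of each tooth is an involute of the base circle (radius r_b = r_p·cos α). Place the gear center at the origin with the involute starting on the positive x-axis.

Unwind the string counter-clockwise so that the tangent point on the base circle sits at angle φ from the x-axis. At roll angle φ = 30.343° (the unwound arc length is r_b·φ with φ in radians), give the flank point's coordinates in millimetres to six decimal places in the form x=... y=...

x=48.851506 y=2.079913

pitch radius r_p = m·N/2 = 4.899·19/2 = 46.540500
base radius r_b = r_p·cos α = 46.540500·cos 21.806° = 43.210384
roll angle φ = 30.343° = 0.52958525 rad
x = r_b·(cos φ + φ·sin φ) = 43.210384·(0.86301666 + 0.52958525·0.50517545) = 48.851506
y = r_b·(sin φ − φ·cos φ) = 43.210384·(0.50517545 − 0.52958525·0.86301666) = 2.079913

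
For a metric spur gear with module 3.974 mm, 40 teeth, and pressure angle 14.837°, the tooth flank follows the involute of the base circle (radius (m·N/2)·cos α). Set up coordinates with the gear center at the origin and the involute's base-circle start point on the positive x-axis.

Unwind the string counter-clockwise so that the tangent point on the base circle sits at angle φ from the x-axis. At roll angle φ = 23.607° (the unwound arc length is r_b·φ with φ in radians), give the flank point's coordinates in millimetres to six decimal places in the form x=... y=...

pitch radius r_p = m·N/2 = 3.974·40/2 = 79.480000
base radius r_b = r_p·cos α = 79.480000·cos 14.837° = 76.829996
roll angle φ = 23.607° = 0.41201988 rad
x = r_b·(cos φ + φ·sin φ) = 76.829996·(0.91631381 + 0.41201988·0.40046098) = 83.077173
y = r_b·(sin φ − φ·cos φ) = 76.829996·(0.40046098 − 0.41201988·0.91631381) = 1.761057

x=83.077173 y=1.761057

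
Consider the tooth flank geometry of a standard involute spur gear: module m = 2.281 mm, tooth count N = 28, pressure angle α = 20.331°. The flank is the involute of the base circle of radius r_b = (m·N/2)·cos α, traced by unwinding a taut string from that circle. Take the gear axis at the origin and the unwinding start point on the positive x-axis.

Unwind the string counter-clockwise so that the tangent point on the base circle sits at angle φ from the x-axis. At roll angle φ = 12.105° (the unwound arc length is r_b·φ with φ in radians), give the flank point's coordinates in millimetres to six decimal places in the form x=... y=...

pitch radius r_p = m·N/2 = 2.281·28/2 = 31.934000
base radius r_b = r_p·cos α = 31.934000·cos 20.331° = 29.944547
roll angle φ = 12.105° = 0.21127211 rad
x = r_b·(cos φ + φ·sin φ) = 29.944547·(0.97776494 + 0.21127211·0.20970389) = 30.605408
y = r_b·(sin φ − φ·cos φ) = 29.944547·(0.20970389 − 0.21127211·0.97776494) = 0.093709

x=30.605408 y=0.093709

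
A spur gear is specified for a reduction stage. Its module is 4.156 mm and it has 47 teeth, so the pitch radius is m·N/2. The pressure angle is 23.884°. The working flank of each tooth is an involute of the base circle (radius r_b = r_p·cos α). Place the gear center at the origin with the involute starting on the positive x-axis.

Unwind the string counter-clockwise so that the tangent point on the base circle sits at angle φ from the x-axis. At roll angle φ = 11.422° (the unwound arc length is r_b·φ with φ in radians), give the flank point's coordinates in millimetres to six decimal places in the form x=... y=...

pitch radius r_p = m·N/2 = 4.156·47/2 = 97.666000
base radius r_b = r_p·cos α = 97.666000·cos 23.884° = 89.302573
roll angle φ = 11.422° = 0.19935151 rad
x = r_b·(cos φ + φ·sin φ) = 89.302573·(0.98019521 + 0.19935151·0.19803372) = 91.059470
y = r_b·(sin φ − φ·cos φ) = 89.302573·(0.19803372 − 0.19935151·0.98019521) = 0.234895

x=91.059470 y=0.234895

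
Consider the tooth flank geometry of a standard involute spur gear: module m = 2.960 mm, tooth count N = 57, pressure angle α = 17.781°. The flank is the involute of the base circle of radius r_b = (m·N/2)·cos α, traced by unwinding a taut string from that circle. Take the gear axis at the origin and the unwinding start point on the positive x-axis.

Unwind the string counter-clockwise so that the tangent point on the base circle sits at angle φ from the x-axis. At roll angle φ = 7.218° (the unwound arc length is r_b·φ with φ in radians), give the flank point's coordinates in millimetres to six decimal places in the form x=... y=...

pitch radius r_p = m·N/2 = 2.960·57/2 = 84.360000
base radius r_b = r_p·cos α = 84.360000·cos 17.781° = 80.330183
roll angle φ = 7.218° = 0.12597787 rad
x = r_b·(cos φ + φ·sin φ) = 80.330183·(0.99207528 + 0.12597787·0.12564491) = 80.965093
y = r_b·(sin φ − φ·cos φ) = 80.330183·(0.12564491 − 0.12597787·0.99207528) = 0.053450

x=80.965093 y=0.053450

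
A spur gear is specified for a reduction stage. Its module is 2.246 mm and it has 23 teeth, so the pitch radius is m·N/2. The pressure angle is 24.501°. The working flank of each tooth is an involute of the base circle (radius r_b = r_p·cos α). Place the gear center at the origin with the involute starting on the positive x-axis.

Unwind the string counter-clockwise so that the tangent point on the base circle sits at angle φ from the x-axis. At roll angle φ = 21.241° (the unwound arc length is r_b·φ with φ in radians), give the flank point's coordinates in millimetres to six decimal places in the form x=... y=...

pitch radius r_p = m·N/2 = 2.246·23/2 = 25.829000
base radius r_b = r_p·cos α = 25.829000·cos 24.501° = 23.503203
roll angle φ = 21.241° = 0.37072539 rad
x = r_b·(cos φ + φ·sin φ) = 23.503203·(0.93206479 + 0.37072539·0.36229163) = 25.063239
y = r_b·(sin φ − φ·cos φ) = 23.503203·(0.36229163 − 0.37072539·0.93206479) = 0.393715

x=25.063239 y=0.393715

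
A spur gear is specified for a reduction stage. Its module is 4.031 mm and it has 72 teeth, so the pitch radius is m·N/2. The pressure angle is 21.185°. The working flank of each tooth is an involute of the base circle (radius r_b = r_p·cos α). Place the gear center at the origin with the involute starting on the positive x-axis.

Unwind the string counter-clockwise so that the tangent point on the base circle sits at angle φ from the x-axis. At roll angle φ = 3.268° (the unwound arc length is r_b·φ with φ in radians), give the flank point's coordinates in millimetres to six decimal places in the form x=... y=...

pitch radius r_p = m·N/2 = 4.031·72/2 = 145.116000
base radius r_b = r_p·cos α = 145.116000·cos 21.185° = 135.308835
roll angle φ = 3.268° = 0.05703736 rad
x = r_b·(cos φ + φ·sin φ) = 135.308835·(0.99837381 + 0.05703736·0.05700644) = 135.528753
y = r_b·(sin φ − φ·cos φ) = 135.308835·(0.05700644 − 0.05703736·0.99837381) = 0.008366

x=135.528753 y=0.008366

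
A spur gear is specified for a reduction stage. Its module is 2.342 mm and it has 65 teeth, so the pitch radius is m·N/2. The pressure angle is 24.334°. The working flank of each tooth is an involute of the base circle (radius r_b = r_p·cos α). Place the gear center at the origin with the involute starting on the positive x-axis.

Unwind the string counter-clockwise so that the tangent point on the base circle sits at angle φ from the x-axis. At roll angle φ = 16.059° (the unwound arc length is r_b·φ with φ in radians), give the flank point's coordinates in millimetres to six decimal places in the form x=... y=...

x=72.023713 y=0.505028

pitch radius r_p = m·N/2 = 2.342·65/2 = 76.115000
base radius r_b = r_p·cos α = 76.115000·cos 24.334° = 69.352861
roll angle φ = 16.059° = 0.28028242 rad
x = r_b·(cos φ + φ·sin φ) = 69.352861·(0.96097735 + 0.28028242·0.27662706) = 72.023713
y = r_b·(sin φ − φ·cos φ) = 69.352861·(0.27662706 − 0.28028242·0.96097735) = 0.505028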